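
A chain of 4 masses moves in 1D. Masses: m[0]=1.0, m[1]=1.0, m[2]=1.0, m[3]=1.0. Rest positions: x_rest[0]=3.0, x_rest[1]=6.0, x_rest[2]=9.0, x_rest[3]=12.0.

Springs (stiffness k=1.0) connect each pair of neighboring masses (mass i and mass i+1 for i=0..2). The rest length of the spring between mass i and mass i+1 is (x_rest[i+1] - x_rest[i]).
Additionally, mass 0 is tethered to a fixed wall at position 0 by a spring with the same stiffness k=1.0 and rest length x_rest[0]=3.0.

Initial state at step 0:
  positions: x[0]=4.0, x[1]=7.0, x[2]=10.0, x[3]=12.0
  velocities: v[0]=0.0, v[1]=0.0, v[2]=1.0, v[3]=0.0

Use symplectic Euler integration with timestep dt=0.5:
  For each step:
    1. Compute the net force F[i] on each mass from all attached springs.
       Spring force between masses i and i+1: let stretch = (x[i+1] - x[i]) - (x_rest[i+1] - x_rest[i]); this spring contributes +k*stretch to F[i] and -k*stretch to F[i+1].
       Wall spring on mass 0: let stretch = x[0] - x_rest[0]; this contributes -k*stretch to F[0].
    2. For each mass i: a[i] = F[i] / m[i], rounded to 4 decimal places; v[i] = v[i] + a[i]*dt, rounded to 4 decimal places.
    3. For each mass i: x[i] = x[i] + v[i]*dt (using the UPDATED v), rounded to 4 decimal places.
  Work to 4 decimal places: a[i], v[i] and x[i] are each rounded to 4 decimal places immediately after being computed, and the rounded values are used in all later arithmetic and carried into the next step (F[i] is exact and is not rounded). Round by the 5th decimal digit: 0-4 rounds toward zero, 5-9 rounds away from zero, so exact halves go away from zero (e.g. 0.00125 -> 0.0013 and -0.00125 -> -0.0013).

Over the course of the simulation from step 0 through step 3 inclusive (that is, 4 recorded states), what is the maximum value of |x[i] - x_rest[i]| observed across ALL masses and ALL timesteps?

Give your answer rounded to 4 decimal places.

Step 0: x=[4.0000 7.0000 10.0000 12.0000] v=[0.0000 0.0000 1.0000 0.0000]
Step 1: x=[3.7500 7.0000 10.2500 12.2500] v=[-0.5000 0.0000 0.5000 0.5000]
Step 2: x=[3.3750 7.0000 10.1875 12.7500] v=[-0.7500 0.0000 -0.1250 1.0000]
Step 3: x=[3.0625 6.8906 9.9688 13.3594] v=[-0.6250 -0.2188 -0.4375 1.2188]
Max displacement = 1.3594

Answer: 1.3594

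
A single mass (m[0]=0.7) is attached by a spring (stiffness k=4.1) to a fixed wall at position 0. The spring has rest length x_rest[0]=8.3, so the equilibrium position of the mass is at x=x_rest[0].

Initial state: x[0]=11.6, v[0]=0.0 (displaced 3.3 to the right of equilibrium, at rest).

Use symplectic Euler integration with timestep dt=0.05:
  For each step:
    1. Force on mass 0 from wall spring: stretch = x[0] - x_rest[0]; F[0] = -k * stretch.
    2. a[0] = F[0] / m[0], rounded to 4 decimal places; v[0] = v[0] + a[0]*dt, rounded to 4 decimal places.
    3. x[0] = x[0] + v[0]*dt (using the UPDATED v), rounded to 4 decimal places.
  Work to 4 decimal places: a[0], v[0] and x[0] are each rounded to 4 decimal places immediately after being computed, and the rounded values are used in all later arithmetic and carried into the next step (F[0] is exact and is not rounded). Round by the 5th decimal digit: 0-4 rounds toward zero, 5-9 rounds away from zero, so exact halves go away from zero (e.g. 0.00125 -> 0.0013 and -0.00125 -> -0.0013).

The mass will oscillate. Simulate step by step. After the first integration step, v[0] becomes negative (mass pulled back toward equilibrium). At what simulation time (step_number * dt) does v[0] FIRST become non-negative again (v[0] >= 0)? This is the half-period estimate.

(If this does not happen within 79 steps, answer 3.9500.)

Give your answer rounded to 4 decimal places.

Step 0: x=[11.6000] v=[0.0000]
Step 1: x=[11.5517] v=[-0.9664]
Step 2: x=[11.4558] v=[-1.9187]
Step 3: x=[11.3137] v=[-2.8429]
Step 4: x=[11.1274] v=[-3.7255]
Step 5: x=[10.8997] v=[-4.5535]
Step 6: x=[10.6340] v=[-5.3148]
Step 7: x=[10.3341] v=[-5.9983]
Step 8: x=[10.0044] v=[-6.5940]
Step 9: x=[9.6497] v=[-7.0931]
Step 10: x=[9.2753] v=[-7.4884]
Step 11: x=[8.8866] v=[-7.7740]
Step 12: x=[8.4893] v=[-7.9458]
Step 13: x=[8.0892] v=[-8.0012]
Step 14: x=[7.6922] v=[-7.9395]
Step 15: x=[7.3041] v=[-7.7615]
Step 16: x=[6.9306] v=[-7.4698]
Step 17: x=[6.5772] v=[-7.0688]
Step 18: x=[6.2490] v=[-6.5643]
Step 19: x=[5.9508] v=[-5.9637]
Step 20: x=[5.6870] v=[-5.2757]
Step 21: x=[5.4615] v=[-4.5105]
Step 22: x=[5.2775] v=[-3.6792]
Step 23: x=[5.1378] v=[-2.7940]
Step 24: x=[5.0444] v=[-1.8679]
Step 25: x=[4.9987] v=[-0.9145]
Step 26: x=[5.0013] v=[0.0523]
First v>=0 after going negative at step 26, time=1.3000

Answer: 1.3000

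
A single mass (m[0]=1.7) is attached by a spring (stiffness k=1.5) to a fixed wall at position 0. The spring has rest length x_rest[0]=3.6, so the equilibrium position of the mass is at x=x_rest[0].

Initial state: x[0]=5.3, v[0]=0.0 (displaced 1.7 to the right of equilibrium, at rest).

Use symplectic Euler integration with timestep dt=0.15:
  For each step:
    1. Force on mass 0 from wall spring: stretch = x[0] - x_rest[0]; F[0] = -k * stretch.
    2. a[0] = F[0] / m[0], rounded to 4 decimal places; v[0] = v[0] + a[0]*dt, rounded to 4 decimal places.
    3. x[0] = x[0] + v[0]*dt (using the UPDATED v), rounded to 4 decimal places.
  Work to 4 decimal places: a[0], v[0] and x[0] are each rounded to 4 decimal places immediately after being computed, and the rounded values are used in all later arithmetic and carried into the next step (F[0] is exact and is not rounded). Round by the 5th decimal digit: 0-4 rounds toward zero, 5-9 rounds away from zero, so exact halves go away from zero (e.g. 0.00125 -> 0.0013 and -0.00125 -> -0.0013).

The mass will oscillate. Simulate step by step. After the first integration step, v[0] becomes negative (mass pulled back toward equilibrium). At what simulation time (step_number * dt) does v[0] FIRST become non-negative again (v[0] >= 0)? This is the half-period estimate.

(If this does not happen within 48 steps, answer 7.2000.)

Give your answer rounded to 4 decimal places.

Answer: 3.4500

Derivation:
Step 0: x=[5.3000] v=[0.0000]
Step 1: x=[5.2663] v=[-0.2250]
Step 2: x=[5.1995] v=[-0.4455]
Step 3: x=[5.1009] v=[-0.6572]
Step 4: x=[4.9725] v=[-0.8558]
Step 5: x=[4.8169] v=[-1.0375]
Step 6: x=[4.6371] v=[-1.1986]
Step 7: x=[4.4367] v=[-1.3359]
Step 8: x=[4.2197] v=[-1.4466]
Step 9: x=[3.9904] v=[-1.5286]
Step 10: x=[3.7534] v=[-1.5803]
Step 11: x=[3.5133] v=[-1.6006]
Step 12: x=[3.2749] v=[-1.5891]
Step 13: x=[3.0430] v=[-1.5461]
Step 14: x=[2.8221] v=[-1.4724]
Step 15: x=[2.6167] v=[-1.3694]
Step 16: x=[2.4308] v=[-1.2393]
Step 17: x=[2.2681] v=[-1.0846]
Step 18: x=[2.1319] v=[-0.9083]
Step 19: x=[2.0248] v=[-0.7140]
Step 20: x=[1.9490] v=[-0.5055]
Step 21: x=[1.9060] v=[-0.2870]
Step 22: x=[1.8966] v=[-0.0628]
Step 23: x=[1.9210] v=[0.1627]
First v>=0 after going negative at step 23, time=3.4500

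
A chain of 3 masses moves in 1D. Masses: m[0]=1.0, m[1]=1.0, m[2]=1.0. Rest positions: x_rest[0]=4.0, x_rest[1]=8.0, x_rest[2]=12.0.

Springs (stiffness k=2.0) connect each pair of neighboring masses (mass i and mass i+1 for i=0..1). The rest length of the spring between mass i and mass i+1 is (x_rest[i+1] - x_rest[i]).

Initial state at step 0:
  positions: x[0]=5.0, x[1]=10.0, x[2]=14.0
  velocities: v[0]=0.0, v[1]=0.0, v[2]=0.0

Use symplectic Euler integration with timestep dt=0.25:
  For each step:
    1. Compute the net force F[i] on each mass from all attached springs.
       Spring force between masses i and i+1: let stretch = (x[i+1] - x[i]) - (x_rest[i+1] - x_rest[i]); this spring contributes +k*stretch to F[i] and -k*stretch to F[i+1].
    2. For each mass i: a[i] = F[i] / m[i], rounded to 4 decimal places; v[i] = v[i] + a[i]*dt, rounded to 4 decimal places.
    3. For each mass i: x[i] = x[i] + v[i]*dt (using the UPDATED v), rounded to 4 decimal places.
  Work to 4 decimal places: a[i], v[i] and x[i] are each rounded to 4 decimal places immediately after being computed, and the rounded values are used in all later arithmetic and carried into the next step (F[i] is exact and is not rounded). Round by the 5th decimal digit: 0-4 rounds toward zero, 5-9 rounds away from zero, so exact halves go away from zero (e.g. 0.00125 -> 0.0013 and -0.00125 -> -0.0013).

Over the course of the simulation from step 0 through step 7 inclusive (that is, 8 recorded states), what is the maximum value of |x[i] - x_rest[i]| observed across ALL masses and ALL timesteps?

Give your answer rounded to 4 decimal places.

Step 0: x=[5.0000 10.0000 14.0000] v=[0.0000 0.0000 0.0000]
Step 1: x=[5.1250 9.8750 14.0000] v=[0.5000 -0.5000 0.0000]
Step 2: x=[5.3438 9.6719 13.9844] v=[0.8750 -0.8125 -0.0625]
Step 3: x=[5.6036 9.4668 13.9297] v=[1.0391 -0.8203 -0.2188]
Step 4: x=[5.8463 9.3367 13.8171] v=[0.9707 -0.5205 -0.4503]
Step 5: x=[6.0253 9.3303 13.6445] v=[0.7159 -0.0255 -0.6905]
Step 6: x=[6.1174 9.4501 13.4326] v=[0.3684 0.4791 -0.8476]
Step 7: x=[6.1261 9.6511 13.2229] v=[0.0348 0.8040 -0.8389]
Max displacement = 2.1261

Answer: 2.1261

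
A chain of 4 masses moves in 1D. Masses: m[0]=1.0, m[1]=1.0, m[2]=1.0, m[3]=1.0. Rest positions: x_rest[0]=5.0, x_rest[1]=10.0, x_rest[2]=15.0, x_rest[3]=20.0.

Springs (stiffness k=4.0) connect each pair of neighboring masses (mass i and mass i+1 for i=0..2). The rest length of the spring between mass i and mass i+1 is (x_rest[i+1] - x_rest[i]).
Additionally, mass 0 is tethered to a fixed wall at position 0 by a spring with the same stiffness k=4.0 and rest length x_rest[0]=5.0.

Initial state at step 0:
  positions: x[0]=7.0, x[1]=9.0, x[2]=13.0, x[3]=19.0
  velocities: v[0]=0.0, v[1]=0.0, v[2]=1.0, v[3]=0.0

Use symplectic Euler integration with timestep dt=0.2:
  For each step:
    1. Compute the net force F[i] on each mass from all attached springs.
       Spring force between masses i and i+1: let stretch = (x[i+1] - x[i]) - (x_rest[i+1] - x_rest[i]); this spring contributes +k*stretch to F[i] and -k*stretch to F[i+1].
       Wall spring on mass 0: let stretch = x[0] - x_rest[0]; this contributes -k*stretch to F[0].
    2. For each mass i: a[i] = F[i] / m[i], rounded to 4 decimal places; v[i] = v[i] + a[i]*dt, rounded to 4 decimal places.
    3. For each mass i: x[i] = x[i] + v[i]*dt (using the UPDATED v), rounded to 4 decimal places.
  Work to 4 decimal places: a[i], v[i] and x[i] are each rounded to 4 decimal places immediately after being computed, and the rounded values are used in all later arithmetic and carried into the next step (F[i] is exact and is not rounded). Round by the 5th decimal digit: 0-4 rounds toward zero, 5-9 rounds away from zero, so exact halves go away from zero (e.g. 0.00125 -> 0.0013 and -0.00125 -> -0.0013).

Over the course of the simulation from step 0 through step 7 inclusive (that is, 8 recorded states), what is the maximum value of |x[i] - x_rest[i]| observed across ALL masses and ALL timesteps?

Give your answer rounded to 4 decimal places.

Answer: 2.2560

Derivation:
Step 0: x=[7.0000 9.0000 13.0000 19.0000] v=[0.0000 0.0000 1.0000 0.0000]
Step 1: x=[6.2000 9.3200 13.5200 18.8400] v=[-4.0000 1.6000 2.6000 -0.8000]
Step 2: x=[4.9072 9.8128 14.2192 18.6288] v=[-6.4640 2.4640 3.4960 -1.0560]
Step 3: x=[3.6141 10.2257 14.9189 18.5121] v=[-6.4653 2.0646 3.4986 -0.5837]
Step 4: x=[2.8006 10.3317 15.4426 18.6204] v=[-4.0673 0.5299 2.6186 0.5417]
Step 5: x=[2.7440 10.0504 15.6570 19.0203] v=[-0.2829 -1.4063 1.0721 1.9995]
Step 6: x=[3.4174 9.4972 15.5125 19.6821] v=[3.3670 -2.7661 -0.7225 3.3089]
Step 7: x=[4.5168 8.9337 15.0727 20.4767] v=[5.4969 -2.8177 -2.1991 3.9732]
Max displacement = 2.2560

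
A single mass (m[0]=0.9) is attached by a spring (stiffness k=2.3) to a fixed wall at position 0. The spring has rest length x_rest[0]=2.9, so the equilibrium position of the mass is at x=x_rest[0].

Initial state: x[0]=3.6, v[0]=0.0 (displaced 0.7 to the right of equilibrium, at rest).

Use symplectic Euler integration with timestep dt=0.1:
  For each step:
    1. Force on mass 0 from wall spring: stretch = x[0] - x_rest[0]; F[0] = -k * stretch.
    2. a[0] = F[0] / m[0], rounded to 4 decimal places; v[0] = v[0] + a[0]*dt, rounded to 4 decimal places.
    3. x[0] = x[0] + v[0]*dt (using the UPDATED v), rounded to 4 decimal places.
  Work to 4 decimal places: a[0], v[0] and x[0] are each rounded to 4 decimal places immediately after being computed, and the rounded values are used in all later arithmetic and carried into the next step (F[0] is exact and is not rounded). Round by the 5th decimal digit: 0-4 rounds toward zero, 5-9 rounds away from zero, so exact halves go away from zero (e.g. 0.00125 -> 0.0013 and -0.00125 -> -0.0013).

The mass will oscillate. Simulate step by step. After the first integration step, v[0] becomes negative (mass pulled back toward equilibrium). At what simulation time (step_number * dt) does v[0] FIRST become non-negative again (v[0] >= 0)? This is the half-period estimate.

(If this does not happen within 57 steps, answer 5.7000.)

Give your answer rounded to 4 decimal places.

Answer: 2.0000

Derivation:
Step 0: x=[3.6000] v=[0.0000]
Step 1: x=[3.5821] v=[-0.1789]
Step 2: x=[3.5468] v=[-0.3532]
Step 3: x=[3.4950] v=[-0.5185]
Step 4: x=[3.4279] v=[-0.6706]
Step 5: x=[3.3474] v=[-0.8055]
Step 6: x=[3.2554] v=[-0.9198]
Step 7: x=[3.1543] v=[-1.0106]
Step 8: x=[3.0467] v=[-1.0756]
Step 9: x=[2.9354] v=[-1.1131]
Step 10: x=[2.8232] v=[-1.1222]
Step 11: x=[2.7129] v=[-1.1026]
Step 12: x=[2.6074] v=[-1.0548]
Step 13: x=[2.5094] v=[-0.9800]
Step 14: x=[2.4214] v=[-0.8802]
Step 15: x=[2.3456] v=[-0.7579]
Step 16: x=[2.2840] v=[-0.6162]
Step 17: x=[2.2381] v=[-0.4588]
Step 18: x=[2.2091] v=[-0.2897]
Step 19: x=[2.1978] v=[-0.1131]
Step 20: x=[2.2044] v=[0.0664]
First v>=0 after going negative at step 20, time=2.0000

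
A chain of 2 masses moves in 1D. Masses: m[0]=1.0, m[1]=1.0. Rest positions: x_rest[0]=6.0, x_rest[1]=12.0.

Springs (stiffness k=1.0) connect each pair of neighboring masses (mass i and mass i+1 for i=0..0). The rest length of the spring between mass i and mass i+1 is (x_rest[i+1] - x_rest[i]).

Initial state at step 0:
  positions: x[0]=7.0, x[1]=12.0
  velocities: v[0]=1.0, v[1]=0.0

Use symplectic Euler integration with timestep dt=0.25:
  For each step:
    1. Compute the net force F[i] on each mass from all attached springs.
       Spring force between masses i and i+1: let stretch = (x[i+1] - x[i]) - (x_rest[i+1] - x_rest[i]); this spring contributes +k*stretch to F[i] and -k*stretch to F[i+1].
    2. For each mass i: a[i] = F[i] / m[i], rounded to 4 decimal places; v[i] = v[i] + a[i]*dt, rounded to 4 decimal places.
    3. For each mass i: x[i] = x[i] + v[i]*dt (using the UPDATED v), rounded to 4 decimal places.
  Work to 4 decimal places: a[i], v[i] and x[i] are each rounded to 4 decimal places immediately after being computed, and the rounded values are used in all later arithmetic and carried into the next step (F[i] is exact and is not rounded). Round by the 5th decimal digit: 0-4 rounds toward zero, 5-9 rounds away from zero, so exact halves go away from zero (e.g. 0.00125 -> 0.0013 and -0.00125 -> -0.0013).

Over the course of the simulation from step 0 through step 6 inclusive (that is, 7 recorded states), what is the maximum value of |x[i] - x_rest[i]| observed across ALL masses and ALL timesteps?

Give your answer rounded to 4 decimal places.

Answer: 1.3526

Derivation:
Step 0: x=[7.0000 12.0000] v=[1.0000 0.0000]
Step 1: x=[7.1875 12.0625] v=[0.7500 0.2500]
Step 2: x=[7.3047 12.1953] v=[0.4688 0.5313]
Step 3: x=[7.3526 12.3975] v=[0.1915 0.8087]
Step 4: x=[7.3408 12.6594] v=[-0.0473 1.0475]
Step 5: x=[7.2864 12.9639] v=[-0.2177 1.2179]
Step 6: x=[7.2118 13.2885] v=[-0.2983 1.2985]
Max displacement = 1.3526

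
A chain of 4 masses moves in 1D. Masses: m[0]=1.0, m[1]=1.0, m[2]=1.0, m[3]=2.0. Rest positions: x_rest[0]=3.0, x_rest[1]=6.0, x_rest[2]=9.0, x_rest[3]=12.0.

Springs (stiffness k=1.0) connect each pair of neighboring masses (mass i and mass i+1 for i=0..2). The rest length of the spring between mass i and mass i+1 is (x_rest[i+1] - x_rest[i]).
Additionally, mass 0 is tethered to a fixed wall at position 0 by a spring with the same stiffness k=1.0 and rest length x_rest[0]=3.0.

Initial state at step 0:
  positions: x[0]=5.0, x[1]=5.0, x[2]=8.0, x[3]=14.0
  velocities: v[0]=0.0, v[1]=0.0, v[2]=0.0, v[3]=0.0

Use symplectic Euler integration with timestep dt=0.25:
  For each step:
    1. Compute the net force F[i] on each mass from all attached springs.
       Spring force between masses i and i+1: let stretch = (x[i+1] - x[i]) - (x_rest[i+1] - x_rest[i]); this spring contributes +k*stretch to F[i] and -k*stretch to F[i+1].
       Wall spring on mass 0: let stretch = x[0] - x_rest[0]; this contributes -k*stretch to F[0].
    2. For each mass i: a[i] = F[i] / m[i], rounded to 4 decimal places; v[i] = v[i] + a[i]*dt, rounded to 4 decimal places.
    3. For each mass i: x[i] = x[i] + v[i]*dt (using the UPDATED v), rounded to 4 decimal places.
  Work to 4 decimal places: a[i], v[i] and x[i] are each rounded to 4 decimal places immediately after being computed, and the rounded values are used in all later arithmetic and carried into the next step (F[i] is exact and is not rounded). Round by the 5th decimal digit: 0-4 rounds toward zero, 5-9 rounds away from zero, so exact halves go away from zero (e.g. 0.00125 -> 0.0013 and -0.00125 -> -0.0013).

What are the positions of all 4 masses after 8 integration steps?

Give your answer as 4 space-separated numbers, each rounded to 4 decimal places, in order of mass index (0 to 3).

Answer: 1.2098 7.4166 11.5095 12.1162

Derivation:
Step 0: x=[5.0000 5.0000 8.0000 14.0000] v=[0.0000 0.0000 0.0000 0.0000]
Step 1: x=[4.6875 5.1875 8.1875 13.9063] v=[-1.2500 0.7500 0.7500 -0.3750]
Step 2: x=[4.1133 5.5313 8.5449 13.7276] v=[-2.2969 1.3750 1.4297 -0.7149]
Step 3: x=[3.3706 5.9748 9.0379 13.4807] v=[-2.9707 1.7739 1.9720 -0.9878]
Step 4: x=[2.5800 6.4470 9.6171 13.1887] v=[-3.1623 1.8886 2.3169 -1.1682]
Step 5: x=[1.8699 6.8756 10.2214 12.8788] v=[-2.8406 1.7144 2.4173 -1.2397]
Step 6: x=[1.3557 7.2005 10.7827 12.5796] v=[-2.0567 1.2994 2.2452 -1.1969]
Step 7: x=[1.1221 7.3840 11.2324 12.3180] v=[-0.9344 0.7338 1.7989 -1.0465]
Step 8: x=[1.2098 7.4166 11.5095 12.1162] v=[0.3506 0.1304 1.1082 -0.8072]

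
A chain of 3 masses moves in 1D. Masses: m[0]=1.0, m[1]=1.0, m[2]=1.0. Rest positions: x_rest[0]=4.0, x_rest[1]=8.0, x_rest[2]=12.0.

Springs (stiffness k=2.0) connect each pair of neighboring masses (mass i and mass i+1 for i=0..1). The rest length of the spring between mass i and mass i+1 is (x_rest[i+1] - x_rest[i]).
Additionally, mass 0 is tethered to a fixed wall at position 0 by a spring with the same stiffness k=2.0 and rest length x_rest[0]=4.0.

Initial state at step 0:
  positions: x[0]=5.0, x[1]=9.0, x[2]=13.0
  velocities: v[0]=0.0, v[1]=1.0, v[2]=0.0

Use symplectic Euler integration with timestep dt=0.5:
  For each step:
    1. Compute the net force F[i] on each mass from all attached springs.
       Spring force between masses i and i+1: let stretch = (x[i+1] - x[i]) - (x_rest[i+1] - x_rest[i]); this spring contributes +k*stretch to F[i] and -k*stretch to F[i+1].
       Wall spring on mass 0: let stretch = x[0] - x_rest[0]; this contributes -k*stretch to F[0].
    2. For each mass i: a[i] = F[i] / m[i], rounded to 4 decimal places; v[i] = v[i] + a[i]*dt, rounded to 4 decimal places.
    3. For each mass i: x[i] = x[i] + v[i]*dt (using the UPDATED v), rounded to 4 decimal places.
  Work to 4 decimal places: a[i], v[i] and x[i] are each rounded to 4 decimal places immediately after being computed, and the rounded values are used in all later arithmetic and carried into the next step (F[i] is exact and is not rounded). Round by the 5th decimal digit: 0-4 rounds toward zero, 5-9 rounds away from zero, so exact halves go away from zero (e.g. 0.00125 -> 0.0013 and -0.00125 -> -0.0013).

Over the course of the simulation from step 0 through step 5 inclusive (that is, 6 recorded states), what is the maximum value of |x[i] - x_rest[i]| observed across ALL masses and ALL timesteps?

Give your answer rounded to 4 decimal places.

Step 0: x=[5.0000 9.0000 13.0000] v=[0.0000 1.0000 0.0000]
Step 1: x=[4.5000 9.5000 13.0000] v=[-1.0000 1.0000 0.0000]
Step 2: x=[4.2500 9.2500 13.2500] v=[-0.5000 -0.5000 0.5000]
Step 3: x=[4.3750 8.5000 13.5000] v=[0.2500 -1.5000 0.5000]
Step 4: x=[4.3750 8.1875 13.2500] v=[0.0000 -0.6250 -0.5000]
Step 5: x=[4.0938 8.5000 12.4688] v=[-0.5625 0.6250 -1.5625]
Max displacement = 1.5000

Answer: 1.5000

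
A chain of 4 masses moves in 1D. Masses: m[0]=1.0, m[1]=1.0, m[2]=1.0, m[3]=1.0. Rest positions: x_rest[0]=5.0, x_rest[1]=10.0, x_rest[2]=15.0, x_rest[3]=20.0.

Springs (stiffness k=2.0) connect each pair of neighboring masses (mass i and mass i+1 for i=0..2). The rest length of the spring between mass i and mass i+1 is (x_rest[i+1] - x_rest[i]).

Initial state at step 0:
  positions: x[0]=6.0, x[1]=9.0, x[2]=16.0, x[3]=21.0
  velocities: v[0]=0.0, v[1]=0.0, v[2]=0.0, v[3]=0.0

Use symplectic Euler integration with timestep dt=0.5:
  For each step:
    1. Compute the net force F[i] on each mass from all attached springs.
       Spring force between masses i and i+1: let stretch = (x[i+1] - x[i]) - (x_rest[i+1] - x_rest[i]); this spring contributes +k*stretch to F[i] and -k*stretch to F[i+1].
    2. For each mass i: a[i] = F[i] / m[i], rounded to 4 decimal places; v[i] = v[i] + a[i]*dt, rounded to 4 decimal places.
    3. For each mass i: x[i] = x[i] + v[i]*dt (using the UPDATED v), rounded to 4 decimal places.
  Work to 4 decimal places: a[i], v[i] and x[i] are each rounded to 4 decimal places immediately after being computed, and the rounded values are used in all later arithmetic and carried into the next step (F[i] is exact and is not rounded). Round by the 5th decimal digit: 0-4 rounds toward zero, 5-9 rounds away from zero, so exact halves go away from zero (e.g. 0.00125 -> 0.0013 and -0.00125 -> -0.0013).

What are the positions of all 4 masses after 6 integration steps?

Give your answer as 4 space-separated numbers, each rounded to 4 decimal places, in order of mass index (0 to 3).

Step 0: x=[6.0000 9.0000 16.0000 21.0000] v=[0.0000 0.0000 0.0000 0.0000]
Step 1: x=[5.0000 11.0000 15.0000 21.0000] v=[-2.0000 4.0000 -2.0000 0.0000]
Step 2: x=[4.5000 12.0000 15.0000 20.5000] v=[-1.0000 2.0000 0.0000 -1.0000]
Step 3: x=[5.2500 10.7500 16.2500 19.7500] v=[1.5000 -2.5000 2.5000 -1.5000]
Step 4: x=[6.2500 9.5000 16.5000 19.7500] v=[2.0000 -2.5000 0.5000 0.0000]
Step 5: x=[6.3750 10.1250 14.8750 20.6250] v=[0.2500 1.2500 -3.2500 1.7500]
Step 6: x=[5.8750 11.2500 13.7500 21.1250] v=[-1.0000 2.2500 -2.2500 1.0000]

Answer: 5.8750 11.2500 13.7500 21.1250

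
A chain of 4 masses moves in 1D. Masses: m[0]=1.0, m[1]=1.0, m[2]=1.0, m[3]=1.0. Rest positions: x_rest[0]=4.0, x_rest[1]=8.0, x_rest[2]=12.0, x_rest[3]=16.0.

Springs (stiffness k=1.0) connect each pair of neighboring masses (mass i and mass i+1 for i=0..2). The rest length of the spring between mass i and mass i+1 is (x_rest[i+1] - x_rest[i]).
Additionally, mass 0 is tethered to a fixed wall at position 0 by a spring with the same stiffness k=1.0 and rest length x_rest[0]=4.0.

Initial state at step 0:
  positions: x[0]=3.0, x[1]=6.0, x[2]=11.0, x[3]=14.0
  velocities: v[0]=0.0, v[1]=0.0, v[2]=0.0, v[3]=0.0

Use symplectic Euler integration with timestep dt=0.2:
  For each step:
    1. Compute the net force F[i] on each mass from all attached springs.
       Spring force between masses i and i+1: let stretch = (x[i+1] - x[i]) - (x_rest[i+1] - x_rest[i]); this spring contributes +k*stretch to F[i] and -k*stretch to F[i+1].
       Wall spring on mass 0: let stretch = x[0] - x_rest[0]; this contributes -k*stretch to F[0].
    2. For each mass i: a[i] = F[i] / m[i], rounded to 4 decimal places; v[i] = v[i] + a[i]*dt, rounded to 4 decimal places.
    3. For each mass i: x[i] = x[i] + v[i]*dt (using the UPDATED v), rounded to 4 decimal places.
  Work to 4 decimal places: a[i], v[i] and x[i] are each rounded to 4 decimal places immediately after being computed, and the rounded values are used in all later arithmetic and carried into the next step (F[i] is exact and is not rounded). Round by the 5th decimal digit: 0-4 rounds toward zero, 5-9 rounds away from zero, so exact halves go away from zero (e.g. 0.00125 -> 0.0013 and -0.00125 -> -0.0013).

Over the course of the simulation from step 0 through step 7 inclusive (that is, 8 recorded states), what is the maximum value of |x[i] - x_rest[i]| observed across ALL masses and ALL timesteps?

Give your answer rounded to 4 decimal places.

Answer: 2.1071

Derivation:
Step 0: x=[3.0000 6.0000 11.0000 14.0000] v=[0.0000 0.0000 0.0000 0.0000]
Step 1: x=[3.0000 6.0800 10.9200 14.0400] v=[0.0000 0.4000 -0.4000 0.2000]
Step 2: x=[3.0032 6.2304 10.7712 14.1152] v=[0.0160 0.7520 -0.7440 0.3760]
Step 3: x=[3.0154 6.4333 10.5745 14.2166] v=[0.0608 1.0147 -0.9834 0.5072]
Step 4: x=[3.0437 6.6652 10.3579 14.3324] v=[0.1413 1.1594 -1.0832 0.5788]
Step 5: x=[3.0951 6.8999 10.1525 14.4492] v=[0.2569 1.1736 -1.0268 0.5839]
Step 6: x=[3.1749 7.1125 9.9889 14.5541] v=[0.3988 1.0632 -0.8180 0.5246]
Step 7: x=[3.2852 7.2827 9.8929 14.6364] v=[0.5513 0.8510 -0.4802 0.4116]
Max displacement = 2.1071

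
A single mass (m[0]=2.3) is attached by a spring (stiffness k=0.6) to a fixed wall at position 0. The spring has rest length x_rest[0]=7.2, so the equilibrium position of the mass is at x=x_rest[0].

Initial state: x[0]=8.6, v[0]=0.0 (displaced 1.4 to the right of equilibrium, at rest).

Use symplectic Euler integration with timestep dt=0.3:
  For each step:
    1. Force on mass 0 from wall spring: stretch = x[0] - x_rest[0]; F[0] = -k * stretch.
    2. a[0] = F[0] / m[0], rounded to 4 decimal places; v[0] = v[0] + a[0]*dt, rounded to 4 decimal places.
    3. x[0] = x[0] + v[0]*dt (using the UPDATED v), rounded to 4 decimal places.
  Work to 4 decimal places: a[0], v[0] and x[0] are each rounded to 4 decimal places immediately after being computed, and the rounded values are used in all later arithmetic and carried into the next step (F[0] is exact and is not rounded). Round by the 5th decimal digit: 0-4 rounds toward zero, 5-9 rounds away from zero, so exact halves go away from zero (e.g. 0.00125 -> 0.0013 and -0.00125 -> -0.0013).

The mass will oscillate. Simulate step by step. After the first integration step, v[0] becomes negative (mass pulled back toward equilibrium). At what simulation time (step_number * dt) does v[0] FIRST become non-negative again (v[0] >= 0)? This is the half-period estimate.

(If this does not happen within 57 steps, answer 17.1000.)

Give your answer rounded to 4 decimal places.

Answer: 6.3000

Derivation:
Step 0: x=[8.6000] v=[0.0000]
Step 1: x=[8.5671] v=[-0.1096]
Step 2: x=[8.5021] v=[-0.2166]
Step 3: x=[8.4066] v=[-0.3185]
Step 4: x=[8.2827] v=[-0.4129]
Step 5: x=[8.1334] v=[-0.4976]
Step 6: x=[7.9622] v=[-0.5707]
Step 7: x=[7.7731] v=[-0.6303]
Step 8: x=[7.5705] v=[-0.6752]
Step 9: x=[7.3592] v=[-0.7042]
Step 10: x=[7.1442] v=[-0.7167]
Step 11: x=[6.9305] v=[-0.7123]
Step 12: x=[6.7231] v=[-0.6912]
Step 13: x=[6.5269] v=[-0.6539]
Step 14: x=[6.3465] v=[-0.6012]
Step 15: x=[6.1862] v=[-0.5344]
Step 16: x=[6.0497] v=[-0.4551]
Step 17: x=[5.9402] v=[-0.3651]
Step 18: x=[5.8603] v=[-0.2665]
Step 19: x=[5.8118] v=[-0.1617]
Step 20: x=[5.7959] v=[-0.0531]
Step 21: x=[5.8129] v=[0.0568]
First v>=0 after going negative at step 21, time=6.3000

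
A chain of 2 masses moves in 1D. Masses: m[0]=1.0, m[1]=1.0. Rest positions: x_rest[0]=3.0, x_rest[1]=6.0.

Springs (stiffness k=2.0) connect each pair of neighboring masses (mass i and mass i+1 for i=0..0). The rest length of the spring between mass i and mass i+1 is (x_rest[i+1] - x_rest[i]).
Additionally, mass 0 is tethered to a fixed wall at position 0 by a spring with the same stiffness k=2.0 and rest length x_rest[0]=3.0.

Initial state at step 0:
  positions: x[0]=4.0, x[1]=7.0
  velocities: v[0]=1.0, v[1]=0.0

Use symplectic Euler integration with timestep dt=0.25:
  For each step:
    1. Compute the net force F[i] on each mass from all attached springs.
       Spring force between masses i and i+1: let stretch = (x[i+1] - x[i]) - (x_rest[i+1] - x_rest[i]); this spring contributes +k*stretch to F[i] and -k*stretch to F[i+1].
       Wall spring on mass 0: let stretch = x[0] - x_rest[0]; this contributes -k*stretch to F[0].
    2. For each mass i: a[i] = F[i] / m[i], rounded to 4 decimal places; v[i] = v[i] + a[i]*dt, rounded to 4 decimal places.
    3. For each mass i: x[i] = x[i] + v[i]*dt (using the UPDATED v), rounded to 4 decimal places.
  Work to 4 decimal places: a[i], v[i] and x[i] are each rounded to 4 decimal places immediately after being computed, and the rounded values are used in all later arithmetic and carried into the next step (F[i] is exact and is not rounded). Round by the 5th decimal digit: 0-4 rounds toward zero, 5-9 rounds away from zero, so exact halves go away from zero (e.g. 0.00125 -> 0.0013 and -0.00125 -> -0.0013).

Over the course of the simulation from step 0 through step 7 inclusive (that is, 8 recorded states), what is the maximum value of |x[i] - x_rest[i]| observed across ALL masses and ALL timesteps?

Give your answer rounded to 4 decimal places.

Answer: 1.1250

Derivation:
Step 0: x=[4.0000 7.0000] v=[1.0000 0.0000]
Step 1: x=[4.1250 7.0000] v=[0.5000 0.0000]
Step 2: x=[4.0938 7.0156] v=[-0.1250 0.0625]
Step 3: x=[3.9161 7.0410] v=[-0.7110 0.1016]
Step 4: x=[3.6395 7.0508] v=[-1.1066 0.0392]
Step 5: x=[3.3343 7.0092] v=[-1.2207 -0.1665]
Step 6: x=[3.0717 6.8832] v=[-1.0504 -0.5040]
Step 7: x=[2.9016 6.6558] v=[-0.6805 -0.9098]
Max displacement = 1.1250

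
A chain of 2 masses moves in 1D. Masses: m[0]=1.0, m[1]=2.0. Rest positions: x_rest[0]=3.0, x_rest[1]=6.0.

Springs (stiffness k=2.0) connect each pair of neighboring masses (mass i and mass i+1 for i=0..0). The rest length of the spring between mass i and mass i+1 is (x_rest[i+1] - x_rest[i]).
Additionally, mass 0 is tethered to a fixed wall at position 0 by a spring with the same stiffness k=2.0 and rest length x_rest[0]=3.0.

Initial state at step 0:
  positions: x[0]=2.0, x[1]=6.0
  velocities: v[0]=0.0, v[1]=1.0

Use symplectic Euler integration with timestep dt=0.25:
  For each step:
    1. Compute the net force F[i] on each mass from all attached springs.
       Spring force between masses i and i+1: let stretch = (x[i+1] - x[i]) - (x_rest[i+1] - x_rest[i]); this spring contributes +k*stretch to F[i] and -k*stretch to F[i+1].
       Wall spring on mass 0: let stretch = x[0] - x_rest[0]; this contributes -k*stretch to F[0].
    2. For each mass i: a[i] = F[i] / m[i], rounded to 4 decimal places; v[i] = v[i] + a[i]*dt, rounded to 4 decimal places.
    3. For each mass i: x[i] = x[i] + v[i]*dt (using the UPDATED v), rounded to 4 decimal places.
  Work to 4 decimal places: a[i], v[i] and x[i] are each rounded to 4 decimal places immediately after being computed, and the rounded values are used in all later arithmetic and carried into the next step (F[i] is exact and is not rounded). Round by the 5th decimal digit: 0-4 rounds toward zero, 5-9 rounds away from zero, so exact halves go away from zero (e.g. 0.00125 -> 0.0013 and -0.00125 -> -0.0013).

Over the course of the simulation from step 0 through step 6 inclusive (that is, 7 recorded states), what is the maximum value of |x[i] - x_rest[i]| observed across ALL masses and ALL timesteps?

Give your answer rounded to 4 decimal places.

Answer: 1.4107

Derivation:
Step 0: x=[2.0000 6.0000] v=[0.0000 1.0000]
Step 1: x=[2.2500 6.1875] v=[1.0000 0.7500]
Step 2: x=[2.7110 6.3164] v=[1.8438 0.5156]
Step 3: x=[3.2838 6.4075] v=[2.2910 0.3643]
Step 4: x=[3.8366 6.4909] v=[2.2110 0.3334]
Step 5: x=[4.2416 6.5959] v=[1.6199 0.4198]
Step 6: x=[4.4107 6.7412] v=[0.6763 0.5812]
Max displacement = 1.4107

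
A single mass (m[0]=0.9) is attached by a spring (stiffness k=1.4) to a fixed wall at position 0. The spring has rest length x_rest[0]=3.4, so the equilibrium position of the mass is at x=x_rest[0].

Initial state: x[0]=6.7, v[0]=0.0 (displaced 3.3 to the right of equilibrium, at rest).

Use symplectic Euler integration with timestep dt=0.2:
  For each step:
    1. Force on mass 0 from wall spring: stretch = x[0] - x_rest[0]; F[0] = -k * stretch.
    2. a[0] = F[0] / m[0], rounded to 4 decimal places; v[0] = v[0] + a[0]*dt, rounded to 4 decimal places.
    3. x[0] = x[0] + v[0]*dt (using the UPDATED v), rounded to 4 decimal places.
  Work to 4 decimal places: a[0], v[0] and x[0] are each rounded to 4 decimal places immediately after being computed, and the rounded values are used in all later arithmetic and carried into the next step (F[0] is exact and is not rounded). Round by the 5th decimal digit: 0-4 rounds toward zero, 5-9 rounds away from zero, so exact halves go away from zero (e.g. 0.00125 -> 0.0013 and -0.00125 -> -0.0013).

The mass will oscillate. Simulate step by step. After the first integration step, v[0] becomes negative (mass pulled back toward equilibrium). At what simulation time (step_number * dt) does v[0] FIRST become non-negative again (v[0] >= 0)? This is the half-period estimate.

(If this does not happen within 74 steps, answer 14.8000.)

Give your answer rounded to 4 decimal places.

Step 0: x=[6.7000] v=[0.0000]
Step 1: x=[6.4947] v=[-1.0267]
Step 2: x=[6.0968] v=[-1.9895]
Step 3: x=[5.5311] v=[-2.8285]
Step 4: x=[4.8328] v=[-3.4915]
Step 5: x=[4.0453] v=[-3.9373]
Step 6: x=[3.2177] v=[-4.1381]
Step 7: x=[2.4014] v=[-4.0814]
Step 8: x=[1.6473] v=[-3.7707]
Step 9: x=[1.0022] v=[-3.2254]
Step 10: x=[0.5063] v=[-2.4794]
Step 11: x=[0.1905] v=[-1.5791]
Step 12: x=[0.0744] v=[-0.5806]
Step 13: x=[0.1652] v=[0.4540]
First v>=0 after going negative at step 13, time=2.6000

Answer: 2.6000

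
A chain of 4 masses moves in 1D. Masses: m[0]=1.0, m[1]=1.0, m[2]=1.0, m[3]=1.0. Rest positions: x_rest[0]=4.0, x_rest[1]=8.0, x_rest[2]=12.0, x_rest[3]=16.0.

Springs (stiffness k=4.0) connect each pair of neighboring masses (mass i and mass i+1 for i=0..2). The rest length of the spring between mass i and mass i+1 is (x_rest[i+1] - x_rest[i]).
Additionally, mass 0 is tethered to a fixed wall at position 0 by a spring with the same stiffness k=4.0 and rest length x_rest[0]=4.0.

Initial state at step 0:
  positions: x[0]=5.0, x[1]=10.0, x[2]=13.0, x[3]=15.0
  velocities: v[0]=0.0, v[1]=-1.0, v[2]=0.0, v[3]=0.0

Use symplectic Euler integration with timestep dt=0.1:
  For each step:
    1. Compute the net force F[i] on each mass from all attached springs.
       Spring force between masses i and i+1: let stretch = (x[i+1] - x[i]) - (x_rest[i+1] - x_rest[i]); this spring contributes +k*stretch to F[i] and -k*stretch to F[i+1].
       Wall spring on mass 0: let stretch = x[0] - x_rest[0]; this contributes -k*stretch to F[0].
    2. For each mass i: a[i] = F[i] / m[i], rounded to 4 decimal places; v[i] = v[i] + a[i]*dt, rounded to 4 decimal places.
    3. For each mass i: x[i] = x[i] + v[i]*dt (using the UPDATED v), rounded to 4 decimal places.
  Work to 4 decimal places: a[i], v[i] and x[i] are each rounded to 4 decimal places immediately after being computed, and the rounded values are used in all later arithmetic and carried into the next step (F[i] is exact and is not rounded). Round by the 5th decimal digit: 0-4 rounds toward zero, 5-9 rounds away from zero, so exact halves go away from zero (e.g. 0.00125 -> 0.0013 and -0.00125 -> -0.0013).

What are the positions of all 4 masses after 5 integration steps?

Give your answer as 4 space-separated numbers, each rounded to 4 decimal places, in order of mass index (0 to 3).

Step 0: x=[5.0000 10.0000 13.0000 15.0000] v=[0.0000 -1.0000 0.0000 0.0000]
Step 1: x=[5.0000 9.8200 12.9600 15.0800] v=[0.0000 -1.8000 -0.4000 0.8000]
Step 2: x=[4.9928 9.5728 12.8792 15.2352] v=[-0.0720 -2.4720 -0.8080 1.5520]
Step 3: x=[4.9691 9.2747 12.7604 15.4562] v=[-0.2371 -2.9814 -1.1882 2.2096]
Step 4: x=[4.9189 8.9438 12.6100 15.7293] v=[-0.5025 -3.3094 -1.5042 2.7313]
Step 5: x=[4.8329 8.5985 12.4377 16.0377] v=[-0.8601 -3.4529 -1.7230 3.0836]

Answer: 4.8329 8.5985 12.4377 16.0377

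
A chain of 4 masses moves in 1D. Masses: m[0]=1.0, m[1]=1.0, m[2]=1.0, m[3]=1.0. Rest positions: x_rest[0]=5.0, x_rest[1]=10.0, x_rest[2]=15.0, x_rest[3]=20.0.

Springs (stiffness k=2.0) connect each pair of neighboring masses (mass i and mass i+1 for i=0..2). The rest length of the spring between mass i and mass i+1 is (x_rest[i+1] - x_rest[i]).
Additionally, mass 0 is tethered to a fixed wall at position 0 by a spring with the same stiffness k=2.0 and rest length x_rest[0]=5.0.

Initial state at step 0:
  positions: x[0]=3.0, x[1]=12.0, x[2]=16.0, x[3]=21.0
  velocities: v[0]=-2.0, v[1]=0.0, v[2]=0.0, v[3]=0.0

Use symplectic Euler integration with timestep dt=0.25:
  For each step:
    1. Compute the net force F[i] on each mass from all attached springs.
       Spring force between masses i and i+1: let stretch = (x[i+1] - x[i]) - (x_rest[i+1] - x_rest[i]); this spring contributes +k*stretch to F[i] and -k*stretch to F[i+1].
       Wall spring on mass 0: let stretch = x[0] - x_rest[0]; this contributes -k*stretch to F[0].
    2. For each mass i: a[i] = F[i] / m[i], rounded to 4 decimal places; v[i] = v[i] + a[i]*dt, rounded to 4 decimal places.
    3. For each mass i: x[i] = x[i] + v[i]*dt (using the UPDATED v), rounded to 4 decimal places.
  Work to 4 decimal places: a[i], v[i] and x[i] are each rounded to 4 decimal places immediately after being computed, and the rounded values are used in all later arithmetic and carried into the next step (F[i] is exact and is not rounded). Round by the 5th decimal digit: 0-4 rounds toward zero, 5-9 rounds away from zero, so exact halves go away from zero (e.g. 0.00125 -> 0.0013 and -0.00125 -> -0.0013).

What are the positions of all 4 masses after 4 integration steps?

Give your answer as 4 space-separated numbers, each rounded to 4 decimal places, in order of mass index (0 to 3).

Step 0: x=[3.0000 12.0000 16.0000 21.0000] v=[-2.0000 0.0000 0.0000 0.0000]
Step 1: x=[3.2500 11.3750 16.1250 21.0000] v=[1.0000 -2.5000 0.5000 0.0000]
Step 2: x=[4.1094 10.3281 16.2656 21.0156] v=[3.4375 -4.1875 0.5625 0.0625]
Step 3: x=[5.2325 9.2461 16.2578 21.0625] v=[4.4922 -4.3281 -0.0313 0.1875]
Step 4: x=[6.2032 8.5388 15.9741 21.1338] v=[3.8828 -2.8291 -1.1348 0.2852]

Answer: 6.2032 8.5388 15.9741 21.1338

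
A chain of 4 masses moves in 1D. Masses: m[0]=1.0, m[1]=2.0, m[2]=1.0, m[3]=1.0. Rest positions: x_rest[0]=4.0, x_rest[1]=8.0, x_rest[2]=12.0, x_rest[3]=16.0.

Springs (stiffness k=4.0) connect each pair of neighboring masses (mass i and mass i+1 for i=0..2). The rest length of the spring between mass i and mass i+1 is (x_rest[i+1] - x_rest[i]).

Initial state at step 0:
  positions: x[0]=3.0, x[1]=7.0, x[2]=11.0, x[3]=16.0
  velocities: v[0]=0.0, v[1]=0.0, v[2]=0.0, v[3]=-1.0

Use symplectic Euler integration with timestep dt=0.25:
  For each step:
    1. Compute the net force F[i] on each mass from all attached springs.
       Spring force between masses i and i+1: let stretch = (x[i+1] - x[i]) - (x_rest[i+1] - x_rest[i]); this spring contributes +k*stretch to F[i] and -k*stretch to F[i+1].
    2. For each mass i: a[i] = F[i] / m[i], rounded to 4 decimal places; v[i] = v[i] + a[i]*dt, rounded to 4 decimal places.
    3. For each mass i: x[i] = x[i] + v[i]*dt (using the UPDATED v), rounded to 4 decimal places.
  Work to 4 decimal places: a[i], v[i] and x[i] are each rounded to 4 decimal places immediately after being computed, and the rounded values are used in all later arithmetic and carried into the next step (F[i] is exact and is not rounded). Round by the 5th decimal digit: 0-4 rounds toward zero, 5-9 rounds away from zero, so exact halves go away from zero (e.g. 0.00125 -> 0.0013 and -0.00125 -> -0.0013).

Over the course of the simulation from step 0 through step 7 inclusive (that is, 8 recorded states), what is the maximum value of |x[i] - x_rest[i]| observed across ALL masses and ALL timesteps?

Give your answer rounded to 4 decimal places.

Answer: 1.8765

Derivation:
Step 0: x=[3.0000 7.0000 11.0000 16.0000] v=[0.0000 0.0000 0.0000 -1.0000]
Step 1: x=[3.0000 7.0000 11.2500 15.5000] v=[0.0000 0.0000 1.0000 -2.0000]
Step 2: x=[3.0000 7.0313 11.5000 14.9375] v=[0.0000 0.1250 1.0000 -2.2500]
Step 3: x=[3.0078 7.1172 11.4922 14.5156] v=[0.0313 0.3437 -0.0312 -1.6875]
Step 4: x=[3.0430 7.2363 11.1465 14.3379] v=[0.1407 0.4765 -1.3828 -0.7109]
Step 5: x=[3.1265 7.3201 10.6211 14.3623] v=[0.3340 0.3350 -2.1016 0.0977]
Step 6: x=[3.2584 7.2923 10.2058 14.4514] v=[0.5276 -0.1113 -1.6614 0.3565]
Step 7: x=[3.3988 7.1244 10.1235 14.4791] v=[0.5615 -0.6715 -0.3293 0.1109]
Max displacement = 1.8765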